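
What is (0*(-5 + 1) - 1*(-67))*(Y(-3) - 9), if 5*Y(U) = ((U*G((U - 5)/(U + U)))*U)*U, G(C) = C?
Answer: -5427/5 ≈ -1085.4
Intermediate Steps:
Y(U) = U²*(-5/2 + U/2)/5 (Y(U) = (((U*((U - 5)/(U + U)))*U)*U)/5 = (((U*((-5 + U)/((2*U))))*U)*U)/5 = (((U*((-5 + U)*(1/(2*U))))*U)*U)/5 = (((U*((-5 + U)/(2*U)))*U)*U)/5 = (((-5/2 + U/2)*U)*U)/5 = ((U*(-5/2 + U/2))*U)/5 = (U²*(-5/2 + U/2))/5 = U²*(-5/2 + U/2)/5)
(0*(-5 + 1) - 1*(-67))*(Y(-3) - 9) = (0*(-5 + 1) - 1*(-67))*((⅒)*(-3)²*(-5 - 3) - 9) = (0*(-4) + 67)*((⅒)*9*(-8) - 9) = (0 + 67)*(-36/5 - 9) = 67*(-81/5) = -5427/5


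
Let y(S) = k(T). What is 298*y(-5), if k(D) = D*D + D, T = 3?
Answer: 3576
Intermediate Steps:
k(D) = D + D² (k(D) = D² + D = D + D²)
y(S) = 12 (y(S) = 3*(1 + 3) = 3*4 = 12)
298*y(-5) = 298*12 = 3576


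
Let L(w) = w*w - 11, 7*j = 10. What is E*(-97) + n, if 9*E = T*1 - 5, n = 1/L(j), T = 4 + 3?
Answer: -85607/3951 ≈ -21.667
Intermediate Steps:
j = 10/7 (j = (⅐)*10 = 10/7 ≈ 1.4286)
L(w) = -11 + w² (L(w) = w² - 11 = -11 + w²)
T = 7
n = -49/439 (n = 1/(-11 + (10/7)²) = 1/(-11 + 100/49) = 1/(-439/49) = -49/439 ≈ -0.11162)
E = 2/9 (E = (7*1 - 5)/9 = (7 - 5)/9 = (⅑)*2 = 2/9 ≈ 0.22222)
E*(-97) + n = (2/9)*(-97) - 49/439 = -194/9 - 49/439 = -85607/3951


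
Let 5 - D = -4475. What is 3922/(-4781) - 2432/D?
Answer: -32587/23905 ≈ -1.3632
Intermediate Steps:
D = 4480 (D = 5 - 1*(-4475) = 5 + 4475 = 4480)
3922/(-4781) - 2432/D = 3922/(-4781) - 2432/4480 = 3922*(-1/4781) - 2432*1/4480 = -3922/4781 - 19/35 = -32587/23905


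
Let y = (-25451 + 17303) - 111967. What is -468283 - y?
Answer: -348168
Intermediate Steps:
y = -120115 (y = -8148 - 111967 = -120115)
-468283 - y = -468283 - 1*(-120115) = -468283 + 120115 = -348168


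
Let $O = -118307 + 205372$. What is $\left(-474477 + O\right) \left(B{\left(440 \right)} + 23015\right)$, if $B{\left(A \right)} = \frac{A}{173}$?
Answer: $- \frac{1542688143420}{173} \approx -8.9173 \cdot 10^{9}$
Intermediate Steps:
$O = 87065$
$B{\left(A \right)} = \frac{A}{173}$ ($B{\left(A \right)} = A \frac{1}{173} = \frac{A}{173}$)
$\left(-474477 + O\right) \left(B{\left(440 \right)} + 23015\right) = \left(-474477 + 87065\right) \left(\frac{1}{173} \cdot 440 + 23015\right) = - 387412 \left(\frac{440}{173} + 23015\right) = \left(-387412\right) \frac{3982035}{173} = - \frac{1542688143420}{173}$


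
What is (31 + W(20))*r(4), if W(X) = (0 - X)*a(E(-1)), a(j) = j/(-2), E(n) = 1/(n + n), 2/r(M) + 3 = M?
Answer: 52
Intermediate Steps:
r(M) = 2/(-3 + M)
E(n) = 1/(2*n)
a(j) = -j/2 (a(j) = j*(-1/2) = -j/2)
W(X) = -X/4 (W(X) = (0 - X)*(-1/(4*(-1))) = (-X)*(-(-1)/4) = (-X)*(-1/2*(-1/2)) = -X*(1/4) = -X/4)
(31 + W(20))*r(4) = (31 - 1/4*20)*(2/(-3 + 4)) = (31 - 5)*(2/1) = 26*(2*1) = 26*2 = 52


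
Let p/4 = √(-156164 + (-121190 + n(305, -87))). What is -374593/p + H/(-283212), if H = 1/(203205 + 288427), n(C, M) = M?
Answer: -1/139236081984 + 374593*I*√277441/1109764 ≈ -7.182e-12 + 177.79*I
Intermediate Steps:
H = 1/491632 ≈ 2.0340e-6
p = 4*I*√277441 (p = 4*√(-156164 + (-121190 - 87)) = 4*√(-156164 - 121277) = 4*√(-277441) = 4*(I*√277441) = 4*I*√277441 ≈ 2106.9*I)
-374593/p + H/(-283212) = -374593*(-I*√277441/1109764) + (1/491632)/(-283212) = -(-374593)*I*√277441/1109764 + (1/491632)*(-1/283212) = 374593*I*√277441/1109764 - 1/139236081984 = -1/139236081984 + 374593*I*√277441/1109764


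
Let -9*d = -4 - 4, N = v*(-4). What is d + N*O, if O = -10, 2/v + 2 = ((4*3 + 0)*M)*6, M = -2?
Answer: 224/657 ≈ 0.34094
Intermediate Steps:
v = -1/73 (v = 2/(-2 + ((4*3 + 0)*(-2))*6) = 2/(-2 + ((12 + 0)*(-2))*6) = 2/(-2 + (12*(-2))*6) = 2/(-2 - 24*6) = 2/(-2 - 144) = 2/(-146) = 2*(-1/146) = -1/73 ≈ -0.013699)
N = 4/73 (N = -1/73*(-4) = 4/73 ≈ 0.054795)
d = 8/9 (d = -(-4 - 4)/9 = -1/9*(-8) = 8/9 ≈ 0.88889)
d + N*O = 8/9 + (4/73)*(-10) = 8/9 - 40/73 = 224/657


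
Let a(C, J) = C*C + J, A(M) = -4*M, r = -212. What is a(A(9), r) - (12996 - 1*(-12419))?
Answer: -24331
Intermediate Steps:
a(C, J) = J + C**2 (a(C, J) = C**2 + J = J + C**2)
a(A(9), r) - (12996 - 1*(-12419)) = (-212 + (-4*9)**2) - (12996 - 1*(-12419)) = (-212 + (-36)**2) - (12996 + 12419) = (-212 + 1296) - 1*25415 = 1084 - 25415 = -24331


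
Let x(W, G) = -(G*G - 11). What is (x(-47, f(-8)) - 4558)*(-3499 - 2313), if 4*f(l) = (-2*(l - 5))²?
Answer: 192423696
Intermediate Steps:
f(l) = (10 - 2*l)²/4 (f(l) = (-2*(l - 5))²/4 = (-2*(-5 + l))²/4 = (10 - 2*l)²/4)
x(W, G) = 11 - G² (x(W, G) = -(G² - 11) = -(-11 + G²) = 11 - G²)
(x(-47, f(-8)) - 4558)*(-3499 - 2313) = ((11 - ((-5 - 8)²)²) - 4558)*(-3499 - 2313) = ((11 - ((-13)²)²) - 4558)*(-5812) = ((11 - 1*169²) - 4558)*(-5812) = ((11 - 1*28561) - 4558)*(-5812) = ((11 - 28561) - 4558)*(-5812) = (-28550 - 4558)*(-5812) = -33108*(-5812) = 192423696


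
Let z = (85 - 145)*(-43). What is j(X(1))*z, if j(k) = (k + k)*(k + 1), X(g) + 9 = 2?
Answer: 216720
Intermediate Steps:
X(g) = -7 (X(g) = -9 + 2 = -7)
j(k) = 2*k*(1 + k) (j(k) = (2*k)*(1 + k) = 2*k*(1 + k))
z = 2580 (z = -60*(-43) = 2580)
j(X(1))*z = (2*(-7)*(1 - 7))*2580 = (2*(-7)*(-6))*2580 = 84*2580 = 216720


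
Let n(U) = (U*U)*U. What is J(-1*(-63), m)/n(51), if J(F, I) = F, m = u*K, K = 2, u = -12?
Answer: 7/14739 ≈ 0.00047493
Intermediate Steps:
n(U) = U**3 (n(U) = U**2*U = U**3)
m = -24 (m = -12*2 = -24)
J(-1*(-63), m)/n(51) = (-1*(-63))/(51**3) = 63/132651 = 63*(1/132651) = 7/14739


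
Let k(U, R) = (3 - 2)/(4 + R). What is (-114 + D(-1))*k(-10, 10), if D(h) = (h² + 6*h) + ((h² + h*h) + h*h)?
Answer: -58/7 ≈ -8.2857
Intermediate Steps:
k(U, R) = 1/(4 + R)
D(h) = 4*h² + 6*h (D(h) = (h² + 6*h) + ((h² + h²) + h²) = (h² + 6*h) + (2*h² + h²) = (h² + 6*h) + 3*h² = 4*h² + 6*h)
(-114 + D(-1))*k(-10, 10) = (-114 + 2*(-1)*(3 + 2*(-1)))/(4 + 10) = (-114 + 2*(-1)*(3 - 2))/14 = (-114 + 2*(-1)*1)*(1/14) = (-114 - 2)*(1/14) = -116*1/14 = -58/7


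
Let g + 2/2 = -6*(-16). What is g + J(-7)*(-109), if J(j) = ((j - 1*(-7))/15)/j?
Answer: 95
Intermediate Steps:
g = 95 (g = -1 - 6*(-16) = -1 + 96 = 95)
J(j) = (7/15 + j/15)/j (J(j) = ((j + 7)*(1/15))/j = ((7 + j)*(1/15))/j = (7/15 + j/15)/j)
g + J(-7)*(-109) = 95 + ((1/15)*(7 - 7)/(-7))*(-109) = 95 + ((1/15)*(-⅐)*0)*(-109) = 95 + 0*(-109) = 95 + 0 = 95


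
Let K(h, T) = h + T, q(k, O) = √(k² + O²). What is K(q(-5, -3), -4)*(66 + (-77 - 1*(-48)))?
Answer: -148 + 37*√34 ≈ 67.745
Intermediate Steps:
q(k, O) = √(O² + k²)
K(h, T) = T + h
K(q(-5, -3), -4)*(66 + (-77 - 1*(-48))) = (-4 + √((-3)² + (-5)²))*(66 + (-77 - 1*(-48))) = (-4 + √(9 + 25))*(66 + (-77 + 48)) = (-4 + √34)*(66 - 29) = (-4 + √34)*37 = -148 + 37*√34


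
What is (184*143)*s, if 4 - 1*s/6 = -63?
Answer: 10577424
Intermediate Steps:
s = 402 (s = 24 - 6*(-63) = 24 + 378 = 402)
(184*143)*s = (184*143)*402 = 26312*402 = 10577424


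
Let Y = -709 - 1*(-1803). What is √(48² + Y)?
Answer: √3398 ≈ 58.292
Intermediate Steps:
Y = 1094 (Y = -709 + 1803 = 1094)
√(48² + Y) = √(48² + 1094) = √(2304 + 1094) = √3398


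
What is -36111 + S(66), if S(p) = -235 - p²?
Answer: -40702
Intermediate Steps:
-36111 + S(66) = -36111 + (-235 - 1*66²) = -36111 + (-235 - 1*4356) = -36111 + (-235 - 4356) = -36111 - 4591 = -40702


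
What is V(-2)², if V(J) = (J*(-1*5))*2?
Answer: 400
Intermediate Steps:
V(J) = -10*J (V(J) = (J*(-5))*2 = -5*J*2 = -10*J)
V(-2)² = (-10*(-2))² = 20² = 400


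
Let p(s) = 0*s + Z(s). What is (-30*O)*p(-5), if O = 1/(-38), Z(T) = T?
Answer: -75/19 ≈ -3.9474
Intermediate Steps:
p(s) = s (p(s) = 0*s + s = 0 + s = s)
O = -1/38 ≈ -0.026316
(-30*O)*p(-5) = -30*(-1/38)*(-5) = (15/19)*(-5) = -75/19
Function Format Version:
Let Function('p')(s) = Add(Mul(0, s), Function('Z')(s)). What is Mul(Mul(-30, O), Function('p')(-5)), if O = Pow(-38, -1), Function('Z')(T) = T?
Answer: Rational(-75, 19) ≈ -3.9474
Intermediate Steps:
Function('p')(s) = s (Function('p')(s) = Add(Mul(0, s), s) = Add(0, s) = s)
O = Rational(-1, 38) ≈ -0.026316
Mul(Mul(-30, O), Function('p')(-5)) = Mul(Mul(-30, Rational(-1, 38)), -5) = Mul(Rational(15, 19), -5) = Rational(-75, 19)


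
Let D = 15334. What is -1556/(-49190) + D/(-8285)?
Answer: -14827760/8150783 ≈ -1.8192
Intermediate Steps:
-1556/(-49190) + D/(-8285) = -1556/(-49190) + 15334/(-8285) = -1556*(-1/49190) + 15334*(-1/8285) = 778/24595 - 15334/8285 = -14827760/8150783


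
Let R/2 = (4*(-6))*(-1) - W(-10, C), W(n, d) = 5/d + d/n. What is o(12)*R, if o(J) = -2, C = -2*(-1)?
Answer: -434/5 ≈ -86.800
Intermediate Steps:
C = 2
R = 217/5 (R = 2*((4*(-6))*(-1) - (5/2 + 2/(-10))) = 2*(-24*(-1) - (5*(½) + 2*(-⅒))) = 2*(24 - (5/2 - ⅕)) = 2*(24 - 1*23/10) = 2*(24 - 23/10) = 2*(217/10) = 217/5 ≈ 43.400)
o(12)*R = -2*217/5 = -434/5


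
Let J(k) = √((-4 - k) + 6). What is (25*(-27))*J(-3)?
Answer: -675*√5 ≈ -1509.3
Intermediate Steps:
J(k) = √(2 - k)
(25*(-27))*J(-3) = (25*(-27))*√(2 - 1*(-3)) = -675*√(2 + 3) = -675*√5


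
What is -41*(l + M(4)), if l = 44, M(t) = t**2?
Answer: -2460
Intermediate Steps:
-41*(l + M(4)) = -41*(44 + 4**2) = -41*(44 + 16) = -41*60 = -2460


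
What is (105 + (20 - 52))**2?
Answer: 5329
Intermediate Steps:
(105 + (20 - 52))**2 = (105 - 32)**2 = 73**2 = 5329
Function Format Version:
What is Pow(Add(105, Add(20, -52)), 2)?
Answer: 5329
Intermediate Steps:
Pow(Add(105, Add(20, -52)), 2) = Pow(Add(105, -32), 2) = Pow(73, 2) = 5329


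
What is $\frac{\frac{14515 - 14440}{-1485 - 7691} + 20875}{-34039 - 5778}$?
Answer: $- \frac{191548925}{365360792} \approx -0.52427$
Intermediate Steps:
$\frac{\frac{14515 - 14440}{-1485 - 7691} + 20875}{-34039 - 5778} = \frac{\frac{75}{-9176} + 20875}{-39817} = \left(75 \left(- \frac{1}{9176}\right) + 20875\right) \left(- \frac{1}{39817}\right) = \left(- \frac{75}{9176} + 20875\right) \left(- \frac{1}{39817}\right) = \frac{191548925}{9176} \left(- \frac{1}{39817}\right) = - \frac{191548925}{365360792}$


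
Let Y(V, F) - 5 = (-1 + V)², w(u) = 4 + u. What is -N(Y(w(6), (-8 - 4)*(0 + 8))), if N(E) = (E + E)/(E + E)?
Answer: -1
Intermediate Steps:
Y(V, F) = 5 + (-1 + V)²
N(E) = 1 (N(E) = (2*E)/((2*E)) = (2*E)*(1/(2*E)) = 1)
-N(Y(w(6), (-8 - 4)*(0 + 8))) = -1*1 = -1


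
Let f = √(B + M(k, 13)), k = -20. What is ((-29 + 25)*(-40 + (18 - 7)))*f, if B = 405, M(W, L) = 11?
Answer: 464*√26 ≈ 2365.9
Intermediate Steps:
f = 4*√26 (f = √(405 + 11) = √416 = 4*√26 ≈ 20.396)
((-29 + 25)*(-40 + (18 - 7)))*f = ((-29 + 25)*(-40 + (18 - 7)))*(4*√26) = (-4*(-40 + 11))*(4*√26) = (-4*(-29))*(4*√26) = 116*(4*√26) = 464*√26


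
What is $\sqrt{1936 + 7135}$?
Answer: $\sqrt{9071} \approx 95.242$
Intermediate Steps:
$\sqrt{1936 + 7135} = \sqrt{9071}$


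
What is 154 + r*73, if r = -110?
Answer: -7876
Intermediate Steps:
154 + r*73 = 154 - 110*73 = 154 - 8030 = -7876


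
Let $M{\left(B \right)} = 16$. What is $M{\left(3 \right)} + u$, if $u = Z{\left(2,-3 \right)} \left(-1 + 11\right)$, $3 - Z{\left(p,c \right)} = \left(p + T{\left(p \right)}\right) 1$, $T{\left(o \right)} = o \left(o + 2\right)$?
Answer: $-54$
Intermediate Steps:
$T{\left(o \right)} = o \left(2 + o\right)$
$Z{\left(p,c \right)} = 3 - p - p \left(2 + p\right)$ ($Z{\left(p,c \right)} = 3 - \left(p + p \left(2 + p\right)\right) 1 = 3 - \left(p + p \left(2 + p\right)\right) = 3 - p - p \left(2 + p\right)$)
$u = -70$ ($u = \left(3 - 2 - 2 \left(2 + 2\right)\right) \left(-1 + 11\right) = \left(3 - 2 - 2 \cdot 4\right) 10 = \left(3 - 2 - 8\right) 10 = \left(-7\right) 10 = -70$)
$M{\left(3 \right)} + u = 16 - 70 = -54$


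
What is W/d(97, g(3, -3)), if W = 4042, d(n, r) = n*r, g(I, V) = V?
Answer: -4042/291 ≈ -13.890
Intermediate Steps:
W/d(97, g(3, -3)) = 4042/((97*(-3))) = 4042/(-291) = 4042*(-1/291) = -4042/291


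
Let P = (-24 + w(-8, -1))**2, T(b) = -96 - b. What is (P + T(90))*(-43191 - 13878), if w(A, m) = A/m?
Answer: -3994830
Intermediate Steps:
P = 256 (P = (-24 - 8/(-1))**2 = (-24 - 8*(-1))**2 = (-24 + 8)**2 = (-16)**2 = 256)
(P + T(90))*(-43191 - 13878) = (256 + (-96 - 1*90))*(-43191 - 13878) = (256 + (-96 - 90))*(-57069) = (256 - 186)*(-57069) = 70*(-57069) = -3994830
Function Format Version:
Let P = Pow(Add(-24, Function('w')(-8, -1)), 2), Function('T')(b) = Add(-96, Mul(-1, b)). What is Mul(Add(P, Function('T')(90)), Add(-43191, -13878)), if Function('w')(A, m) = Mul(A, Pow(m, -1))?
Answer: -3994830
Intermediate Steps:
P = 256 (P = Pow(Add(-24, Mul(-8, Pow(-1, -1))), 2) = Pow(Add(-24, Mul(-8, -1)), 2) = Pow(Add(-24, 8), 2) = Pow(-16, 2) = 256)
Mul(Add(P, Function('T')(90)), Add(-43191, -13878)) = Mul(Add(256, Add(-96, Mul(-1, 90))), Add(-43191, -13878)) = Mul(Add(256, Add(-96, -90)), -57069) = Mul(Add(256, -186), -57069) = Mul(70, -57069) = -3994830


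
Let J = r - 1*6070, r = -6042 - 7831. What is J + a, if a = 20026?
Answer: 83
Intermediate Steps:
r = -13873
J = -19943 (J = -13873 - 1*6070 = -13873 - 6070 = -19943)
J + a = -19943 + 20026 = 83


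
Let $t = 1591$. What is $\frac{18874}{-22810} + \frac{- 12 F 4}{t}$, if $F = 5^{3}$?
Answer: $- \frac{83444267}{18145355} \approx -4.5987$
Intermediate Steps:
$F = 125$
$\frac{18874}{-22810} + \frac{- 12 F 4}{t} = \frac{18874}{-22810} + \frac{\left(-12\right) 125 \cdot 4}{1591} = 18874 \left(- \frac{1}{22810}\right) + \left(-1500\right) 4 \cdot \frac{1}{1591} = - \frac{9437}{11405} - \frac{6000}{1591} = - \frac{83444267}{18145355}$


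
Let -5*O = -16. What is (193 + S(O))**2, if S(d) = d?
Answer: 962361/25 ≈ 38494.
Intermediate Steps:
O = 16/5 (O = -1/5*(-16) = 16/5 ≈ 3.2000)
(193 + S(O))**2 = (193 + 16/5)**2 = (981/5)**2 = 962361/25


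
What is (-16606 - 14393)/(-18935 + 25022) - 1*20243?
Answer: -41083380/2029 ≈ -20248.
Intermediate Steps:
(-16606 - 14393)/(-18935 + 25022) - 1*20243 = -30999/6087 - 20243 = -30999*1/6087 - 20243 = -10333/2029 - 20243 = -41083380/2029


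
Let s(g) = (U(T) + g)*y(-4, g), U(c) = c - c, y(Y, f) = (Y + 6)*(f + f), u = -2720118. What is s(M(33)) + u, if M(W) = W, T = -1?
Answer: -2715762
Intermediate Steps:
y(Y, f) = 2*f*(6 + Y) (y(Y, f) = (6 + Y)*(2*f) = 2*f*(6 + Y))
U(c) = 0
s(g) = 4*g**2 (s(g) = (0 + g)*(2*g*(6 - 4)) = g*(2*g*2) = g*(4*g) = 4*g**2)
s(M(33)) + u = 4*33**2 - 2720118 = 4*1089 - 2720118 = 4356 - 2720118 = -2715762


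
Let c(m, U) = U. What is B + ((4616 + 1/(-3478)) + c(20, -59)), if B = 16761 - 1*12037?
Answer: 32279317/3478 ≈ 9281.0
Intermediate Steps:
B = 4724 (B = 16761 - 12037 = 4724)
B + ((4616 + 1/(-3478)) + c(20, -59)) = 4724 + ((4616 + 1/(-3478)) - 59) = 4724 + ((4616 - 1/3478) - 59) = 4724 + (16054447/3478 - 59) = 4724 + 15849245/3478 = 32279317/3478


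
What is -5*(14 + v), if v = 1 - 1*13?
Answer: -10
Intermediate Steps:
v = -12 (v = 1 - 13 = -12)
-5*(14 + v) = -5*(14 - 12) = -5*2 = -10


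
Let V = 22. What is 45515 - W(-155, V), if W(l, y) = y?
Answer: 45493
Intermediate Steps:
45515 - W(-155, V) = 45515 - 1*22 = 45515 - 22 = 45493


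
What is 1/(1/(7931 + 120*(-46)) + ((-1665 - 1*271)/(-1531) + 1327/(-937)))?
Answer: -3458692817/523211108 ≈ -6.6105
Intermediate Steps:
1/(1/(7931 + 120*(-46)) + ((-1665 - 1*271)/(-1531) + 1327/(-937))) = 1/(1/(7931 - 5520) + ((-1665 - 271)*(-1/1531) + 1327*(-1/937))) = 1/(1/2411 + (-1936*(-1/1531) - 1327/937)) = 1/(1/2411 + (1936/1531 - 1327/937)) = 1/(1/2411 - 217605/1434547) = 1/(-523211108/3458692817) = -3458692817/523211108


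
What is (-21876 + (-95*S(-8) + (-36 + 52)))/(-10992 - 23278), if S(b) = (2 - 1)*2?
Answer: 2205/3427 ≈ 0.64342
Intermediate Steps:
S(b) = 2 (S(b) = 1*2 = 2)
(-21876 + (-95*S(-8) + (-36 + 52)))/(-10992 - 23278) = (-21876 + (-95*2 + (-36 + 52)))/(-10992 - 23278) = (-21876 + (-190 + 16))/(-34270) = (-21876 - 174)*(-1/34270) = -22050*(-1/34270) = 2205/3427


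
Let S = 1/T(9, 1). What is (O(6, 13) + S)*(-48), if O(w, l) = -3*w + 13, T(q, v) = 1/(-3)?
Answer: 384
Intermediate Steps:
T(q, v) = -⅓
S = -3 (S = 1/(-⅓) = -3)
O(w, l) = 13 - 3*w
(O(6, 13) + S)*(-48) = ((13 - 3*6) - 3)*(-48) = ((13 - 18) - 3)*(-48) = (-5 - 3)*(-48) = -8*(-48) = 384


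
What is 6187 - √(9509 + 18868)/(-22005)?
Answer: 6187 + √3153/7335 ≈ 6187.0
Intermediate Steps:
6187 - √(9509 + 18868)/(-22005) = 6187 - √28377*(-1)/22005 = 6187 - 3*√3153*(-1)/22005 = 6187 - (-1)*√3153/7335 = 6187 + √3153/7335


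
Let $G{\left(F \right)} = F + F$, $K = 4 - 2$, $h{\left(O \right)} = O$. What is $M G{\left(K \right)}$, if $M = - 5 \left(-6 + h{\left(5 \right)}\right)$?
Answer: $20$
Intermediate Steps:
$M = 5$ ($M = - 5 \left(-6 + 5\right) = \left(-5\right) \left(-1\right) = 5$)
$K = 2$
$G{\left(F \right)} = 2 F$
$M G{\left(K \right)} = 5 \cdot 2 \cdot 2 = 5 \cdot 4 = 20$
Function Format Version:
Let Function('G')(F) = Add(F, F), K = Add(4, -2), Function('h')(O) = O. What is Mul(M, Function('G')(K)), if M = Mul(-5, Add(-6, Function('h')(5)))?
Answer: 20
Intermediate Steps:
M = 5 (M = Mul(-5, Add(-6, 5)) = Mul(-5, -1) = 5)
K = 2
Function('G')(F) = Mul(2, F)
Mul(M, Function('G')(K)) = Mul(5, Mul(2, 2)) = Mul(5, 4) = 20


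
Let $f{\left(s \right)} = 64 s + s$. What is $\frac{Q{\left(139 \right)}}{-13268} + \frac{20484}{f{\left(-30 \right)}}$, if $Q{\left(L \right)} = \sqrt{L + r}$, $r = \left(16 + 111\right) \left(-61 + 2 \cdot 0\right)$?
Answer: $- \frac{3414}{325} - \frac{i \sqrt{1902}}{6634} \approx -10.505 - 0.006574 i$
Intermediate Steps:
$f{\left(s \right)} = 65 s$
$r = -7747$ ($r = 127 \left(-61 + 0\right) = 127 \left(-61\right) = -7747$)
$Q{\left(L \right)} = \sqrt{-7747 + L}$ ($Q{\left(L \right)} = \sqrt{L - 7747} = \sqrt{-7747 + L}$)
$\frac{Q{\left(139 \right)}}{-13268} + \frac{20484}{f{\left(-30 \right)}} = \frac{\sqrt{-7747 + 139}}{-13268} + \frac{20484}{65 \left(-30\right)} = \sqrt{-7608} \left(- \frac{1}{13268}\right) + \frac{20484}{-1950} = 2 i \sqrt{1902} \left(- \frac{1}{13268}\right) + 20484 \left(- \frac{1}{1950}\right) = - \frac{i \sqrt{1902}}{6634} - \frac{3414}{325} = - \frac{3414}{325} - \frac{i \sqrt{1902}}{6634}$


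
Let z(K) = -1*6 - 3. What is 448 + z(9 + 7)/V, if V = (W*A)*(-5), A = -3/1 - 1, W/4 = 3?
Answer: 35837/80 ≈ 447.96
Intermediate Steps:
W = 12 (W = 4*3 = 12)
z(K) = -9 (z(K) = -6 - 3 = -9)
A = -4 (A = -3*1 - 1 = -3 - 1 = -4)
V = 240 (V = (12*(-4))*(-5) = -48*(-5) = 240)
448 + z(9 + 7)/V = 448 - 9/240 = 448 - 9*1/240 = 448 - 3/80 = 35837/80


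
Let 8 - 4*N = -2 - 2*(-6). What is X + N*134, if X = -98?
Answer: -165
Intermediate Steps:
N = -½ (N = 2 - (-2 - 2*(-6))/4 = 2 - (-2 + 12)/4 = 2 - ¼*10 = 2 - 5/2 = -½ ≈ -0.50000)
X + N*134 = -98 - ½*134 = -98 - 67 = -165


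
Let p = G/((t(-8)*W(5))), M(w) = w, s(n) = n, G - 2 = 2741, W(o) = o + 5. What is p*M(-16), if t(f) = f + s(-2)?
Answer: 10972/25 ≈ 438.88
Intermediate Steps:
W(o) = 5 + o
G = 2743 (G = 2 + 2741 = 2743)
t(f) = -2 + f (t(f) = f - 2 = -2 + f)
p = -2743/100 (p = 2743/(((-2 - 8)*(5 + 5))) = 2743/((-10*10)) = 2743/(-100) = 2743*(-1/100) = -2743/100 ≈ -27.430)
p*M(-16) = -2743/100*(-16) = 10972/25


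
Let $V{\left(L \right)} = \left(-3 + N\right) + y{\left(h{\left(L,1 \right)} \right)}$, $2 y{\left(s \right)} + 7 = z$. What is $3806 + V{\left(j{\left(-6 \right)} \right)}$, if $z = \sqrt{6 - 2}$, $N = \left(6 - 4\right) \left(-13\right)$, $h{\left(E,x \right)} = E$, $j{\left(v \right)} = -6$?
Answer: $\frac{7549}{2} \approx 3774.5$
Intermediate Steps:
$N = -26$ ($N = \left(6 - 4\right) \left(-13\right) = 2 \left(-13\right) = -26$)
$z = 2$ ($z = \sqrt{4} = 2$)
$y{\left(s \right)} = - \frac{5}{2}$ ($y{\left(s \right)} = - \frac{7}{2} + \frac{1}{2} \cdot 2 = - \frac{7}{2} + 1 = - \frac{5}{2}$)
$V{\left(L \right)} = - \frac{63}{2}$ ($V{\left(L \right)} = \left(-3 - 26\right) - \frac{5}{2} = -29 - \frac{5}{2} = - \frac{63}{2}$)
$3806 + V{\left(j{\left(-6 \right)} \right)} = 3806 - \frac{63}{2} = \frac{7549}{2}$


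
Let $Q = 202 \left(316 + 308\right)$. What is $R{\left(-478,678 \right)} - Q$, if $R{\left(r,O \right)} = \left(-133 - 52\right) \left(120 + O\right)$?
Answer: $-273678$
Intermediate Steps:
$Q = 126048$ ($Q = 202 \cdot 624 = 126048$)
$R{\left(r,O \right)} = -22200 - 185 O$ ($R{\left(r,O \right)} = - 185 \left(120 + O\right) = -22200 - 185 O$)
$R{\left(-478,678 \right)} - Q = \left(-22200 - 125430\right) - 126048 = -147630 - 126048 = -273678$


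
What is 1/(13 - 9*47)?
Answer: -1/410 ≈ -0.0024390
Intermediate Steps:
1/(13 - 9*47) = 1/(13 - 423) = 1/(-410) = -1/410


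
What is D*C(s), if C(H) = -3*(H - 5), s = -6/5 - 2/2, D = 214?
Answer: 23112/5 ≈ 4622.4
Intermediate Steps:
s = -11/5 (s = -6*⅕ - 2*½ = -6/5 - 1 = -11/5 ≈ -2.2000)
C(H) = 15 - 3*H (C(H) = -3*(-5 + H) = 15 - 3*H)
D*C(s) = 214*(15 - 3*(-11/5)) = 214*(15 + 33/5) = 214*(108/5) = 23112/5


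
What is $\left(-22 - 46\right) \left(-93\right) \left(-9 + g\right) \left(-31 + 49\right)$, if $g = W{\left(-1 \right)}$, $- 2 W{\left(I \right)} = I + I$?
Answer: $-910656$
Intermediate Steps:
$W{\left(I \right)} = - I$ ($W{\left(I \right)} = - \frac{I + I}{2} = - \frac{2 I}{2} = - I$)
$g = 1$ ($g = \left(-1\right) \left(-1\right) = 1$)
$\left(-22 - 46\right) \left(-93\right) \left(-9 + g\right) \left(-31 + 49\right) = \left(-22 - 46\right) \left(-93\right) \left(-9 + 1\right) \left(-31 + 49\right) = \left(-22 - 46\right) \left(-93\right) \left(\left(-8\right) 18\right) = \left(-68\right) \left(-93\right) \left(-144\right) = 6324 \left(-144\right) = -910656$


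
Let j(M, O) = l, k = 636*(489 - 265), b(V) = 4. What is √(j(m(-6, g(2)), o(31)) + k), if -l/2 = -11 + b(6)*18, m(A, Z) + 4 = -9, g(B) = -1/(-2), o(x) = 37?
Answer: √142342 ≈ 377.28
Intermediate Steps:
g(B) = ½ (g(B) = -1*(-½) = ½)
m(A, Z) = -13 (m(A, Z) = -4 - 9 = -13)
k = 142464 (k = 636*224 = 142464)
l = -122 (l = -2*(-11 + 4*18) = -2*(-11 + 72) = -2*61 = -122)
j(M, O) = -122
√(j(m(-6, g(2)), o(31)) + k) = √(-122 + 142464) = √142342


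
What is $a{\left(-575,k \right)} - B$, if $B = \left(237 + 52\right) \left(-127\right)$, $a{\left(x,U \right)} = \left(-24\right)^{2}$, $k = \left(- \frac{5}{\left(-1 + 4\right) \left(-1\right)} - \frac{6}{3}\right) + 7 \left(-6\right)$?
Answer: $37279$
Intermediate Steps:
$k = - \frac{127}{3}$ ($k = \left(- \frac{5}{3 \left(-1\right)} - 2\right) - 42 = \left(- \frac{5}{-3} - 2\right) - 42 = \left(\left(-5\right) \left(- \frac{1}{3}\right) - 2\right) - 42 = \left(\frac{5}{3} - 2\right) - 42 = - \frac{1}{3} - 42 = - \frac{127}{3} \approx -42.333$)
$a{\left(x,U \right)} = 576$
$B = -36703$ ($B = 289 \left(-127\right) = -36703$)
$a{\left(-575,k \right)} - B = 576 - -36703 = 576 + 36703 = 37279$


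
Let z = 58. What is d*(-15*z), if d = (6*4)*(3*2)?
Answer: -125280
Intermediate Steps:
d = 144 (d = 24*6 = 144)
d*(-15*z) = 144*(-15*58) = 144*(-870) = -125280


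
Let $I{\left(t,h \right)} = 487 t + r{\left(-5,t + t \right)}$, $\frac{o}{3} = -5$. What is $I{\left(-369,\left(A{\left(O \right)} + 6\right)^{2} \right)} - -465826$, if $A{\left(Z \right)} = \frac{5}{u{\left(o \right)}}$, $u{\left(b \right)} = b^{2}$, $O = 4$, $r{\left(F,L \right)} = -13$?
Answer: $286110$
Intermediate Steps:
$o = -15$ ($o = 3 \left(-5\right) = -15$)
$A{\left(Z \right)} = \frac{1}{45}$ ($A{\left(Z \right)} = \frac{5}{\left(-15\right)^{2}} = \frac{5}{225} = 5 \cdot \frac{1}{225} = \frac{1}{45}$)
$I{\left(t,h \right)} = -13 + 487 t$ ($I{\left(t,h \right)} = 487 t - 13 = -13 + 487 t$)
$I{\left(-369,\left(A{\left(O \right)} + 6\right)^{2} \right)} - -465826 = \left(-13 + 487 \left(-369\right)\right) - -465826 = \left(-13 - 179703\right) + 465826 = -179716 + 465826 = 286110$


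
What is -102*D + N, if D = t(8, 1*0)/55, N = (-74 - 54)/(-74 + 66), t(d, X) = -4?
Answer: 1288/55 ≈ 23.418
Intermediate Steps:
N = 16 (N = -128/(-8) = -128*(-⅛) = 16)
D = -4/55 ≈ -0.072727
-102*D + N = -102*(-4/55) + 16 = 408/55 + 16 = 1288/55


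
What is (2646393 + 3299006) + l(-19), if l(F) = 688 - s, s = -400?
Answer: 5946487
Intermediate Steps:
l(F) = 1088 (l(F) = 688 - 1*(-400) = 688 + 400 = 1088)
(2646393 + 3299006) + l(-19) = (2646393 + 3299006) + 1088 = 5945399 + 1088 = 5946487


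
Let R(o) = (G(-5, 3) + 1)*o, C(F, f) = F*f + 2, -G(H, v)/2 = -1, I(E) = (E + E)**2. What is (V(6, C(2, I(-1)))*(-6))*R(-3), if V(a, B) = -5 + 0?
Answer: -270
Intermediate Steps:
I(E) = 4*E**2 (I(E) = (2*E)**2 = 4*E**2)
G(H, v) = 2 (G(H, v) = -2*(-1) = 2)
C(F, f) = 2 + F*f
V(a, B) = -5
R(o) = 3*o (R(o) = (2 + 1)*o = 3*o)
(V(6, C(2, I(-1)))*(-6))*R(-3) = (-5*(-6))*(3*(-3)) = 30*(-9) = -270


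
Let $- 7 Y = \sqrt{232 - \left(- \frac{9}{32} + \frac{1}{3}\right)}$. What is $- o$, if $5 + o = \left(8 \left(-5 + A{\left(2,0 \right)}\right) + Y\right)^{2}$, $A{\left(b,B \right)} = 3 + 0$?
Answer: $5 - \frac{\left(2688 + \sqrt{133602}\right)^{2}}{28224} \approx -325.36$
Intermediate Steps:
$A{\left(b,B \right)} = 3$
$Y = - \frac{\sqrt{133602}}{168}$ ($Y = - \frac{\sqrt{232 - \left(- \frac{9}{32} + \frac{1}{3}\right)}}{7} = - \frac{\sqrt{232 - \frac{5}{96}}}{7} = - \frac{\sqrt{\frac{22267}{96}}}{7} = - \frac{\frac{1}{24} \sqrt{133602}}{7} = - \frac{\sqrt{133602}}{168} \approx -2.1757$)
$o = -5 + \left(-16 - \frac{\sqrt{133602}}{168}\right)^{2}$ ($o = -5 + \left(8 \left(-5 + 3\right) - \frac{\sqrt{133602}}{168}\right)^{2} = -5 + \left(8 \left(-2\right) - \frac{\sqrt{133602}}{168}\right)^{2} = -5 + \left(-16 - \frac{\sqrt{133602}}{168}\right)^{2} \approx 325.36$)
$- o = - (\frac{171853}{672} + \frac{4 \sqrt{133602}}{21}) = - \frac{171853}{672} - \frac{4 \sqrt{133602}}{21}$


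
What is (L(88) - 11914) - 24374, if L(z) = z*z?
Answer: -28544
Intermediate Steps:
L(z) = z**2
(L(88) - 11914) - 24374 = (88**2 - 11914) - 24374 = (7744 - 11914) - 24374 = -4170 - 24374 = -28544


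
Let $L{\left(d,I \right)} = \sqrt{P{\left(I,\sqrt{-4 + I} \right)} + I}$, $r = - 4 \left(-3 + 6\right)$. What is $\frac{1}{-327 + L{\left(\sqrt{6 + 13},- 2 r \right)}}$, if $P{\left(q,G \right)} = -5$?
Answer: $- \frac{327}{106910} - \frac{\sqrt{19}}{106910} \approx -0.0030994$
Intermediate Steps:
$r = -12$ ($r = \left(-4\right) 3 = -12$)
$L{\left(d,I \right)} = \sqrt{-5 + I}$
$\frac{1}{-327 + L{\left(\sqrt{6 + 13},- 2 r \right)}} = \frac{1}{-327 + \sqrt{-5 - -24}} = \frac{1}{-327 + \sqrt{-5 + 24}} = \frac{1}{-327 + \sqrt{19}}$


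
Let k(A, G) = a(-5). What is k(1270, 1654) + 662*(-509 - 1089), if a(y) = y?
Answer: -1057881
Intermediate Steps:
k(A, G) = -5
k(1270, 1654) + 662*(-509 - 1089) = -5 + 662*(-509 - 1089) = -5 + 662*(-1598) = -5 - 1057876 = -1057881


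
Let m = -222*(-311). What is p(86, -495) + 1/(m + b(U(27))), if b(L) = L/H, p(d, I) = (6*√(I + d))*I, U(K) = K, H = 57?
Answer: 19/1311807 - 2970*I*√409 ≈ 1.4484e-5 - 60065.0*I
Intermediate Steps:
p(d, I) = 6*I*√(I + d)
m = 69042
b(L) = L/57
p(86, -495) + 1/(m + b(U(27))) = 6*(-495)*√(-495 + 86) + 1/(69042 + (1/57)*27) = 6*(-495)*√(-409) + 1/(69042 + 9/19) = 6*(-495)*(I*√409) + 1/(1311807/19) = -2970*I*√409 + 19/1311807 = 19/1311807 - 2970*I*√409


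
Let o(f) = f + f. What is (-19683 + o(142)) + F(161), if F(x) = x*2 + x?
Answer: -18916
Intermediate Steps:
o(f) = 2*f
F(x) = 3*x (F(x) = 2*x + x = 3*x)
(-19683 + o(142)) + F(161) = (-19683 + 2*142) + 3*161 = (-19683 + 284) + 483 = -19399 + 483 = -18916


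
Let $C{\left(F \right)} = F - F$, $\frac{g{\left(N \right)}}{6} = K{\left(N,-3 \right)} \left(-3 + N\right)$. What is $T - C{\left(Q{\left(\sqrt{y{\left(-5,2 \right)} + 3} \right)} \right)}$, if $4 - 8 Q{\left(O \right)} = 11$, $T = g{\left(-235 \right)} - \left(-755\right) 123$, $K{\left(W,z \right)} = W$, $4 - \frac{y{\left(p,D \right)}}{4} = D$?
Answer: $428445$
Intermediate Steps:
$y{\left(p,D \right)} = 16 - 4 D$
$g{\left(N \right)} = 6 N \left(-3 + N\right)$
$T = 428445$ ($T = 6 \left(-235\right) \left(-3 - 235\right) - \left(-755\right) 123 = 6 \left(-235\right) \left(-238\right) - -92865 = 335580 + 92865 = 428445$)
$Q{\left(O \right)} = - \frac{7}{8}$ ($Q{\left(O \right)} = \frac{1}{2} - \frac{11}{8} = - \frac{7}{8}$)
$C{\left(F \right)} = 0$
$T - C{\left(Q{\left(\sqrt{y{\left(-5,2 \right)} + 3} \right)} \right)} = 428445 - 0 = 428445 + 0 = 428445$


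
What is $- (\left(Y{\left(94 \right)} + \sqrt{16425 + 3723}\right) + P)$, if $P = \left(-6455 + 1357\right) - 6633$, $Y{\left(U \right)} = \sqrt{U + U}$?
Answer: $11731 - 2 \sqrt{47} - 2 \sqrt{5037} \approx 11575.0$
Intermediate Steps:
$Y{\left(U \right)} = \sqrt{2} \sqrt{U}$ ($Y{\left(U \right)} = \sqrt{2 U} = \sqrt{2} \sqrt{U}$)
$P = -11731$ ($P = -5098 - 6633 = -11731$)
$- (\left(Y{\left(94 \right)} + \sqrt{16425 + 3723}\right) + P) = - (\left(\sqrt{2} \sqrt{94} + \sqrt{16425 + 3723}\right) - 11731) = - (\left(2 \sqrt{47} + \sqrt{20148}\right) - 11731) = - (\left(2 \sqrt{47} + 2 \sqrt{5037}\right) - 11731) = - (-11731 + 2 \sqrt{47} + 2 \sqrt{5037}) = 11731 - 2 \sqrt{47} - 2 \sqrt{5037}$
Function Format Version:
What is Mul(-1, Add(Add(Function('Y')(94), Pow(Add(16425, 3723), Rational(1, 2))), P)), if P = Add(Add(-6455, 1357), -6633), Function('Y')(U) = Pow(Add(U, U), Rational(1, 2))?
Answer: Add(11731, Mul(-2, Pow(47, Rational(1, 2))), Mul(-2, Pow(5037, Rational(1, 2)))) ≈ 11575.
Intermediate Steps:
Function('Y')(U) = Mul(Pow(2, Rational(1, 2)), Pow(U, Rational(1, 2))) (Function('Y')(U) = Pow(Mul(2, U), Rational(1, 2)) = Mul(Pow(2, Rational(1, 2)), Pow(U, Rational(1, 2))))
P = -11731 (P = Add(-5098, -6633) = -11731)
Mul(-1, Add(Add(Function('Y')(94), Pow(Add(16425, 3723), Rational(1, 2))), P)) = Mul(-1, Add(Add(Mul(Pow(2, Rational(1, 2)), Pow(94, Rational(1, 2))), Pow(Add(16425, 3723), Rational(1, 2))), -11731)) = Mul(-1, Add(Add(Mul(2, Pow(47, Rational(1, 2))), Pow(20148, Rational(1, 2))), -11731)) = Mul(-1, Add(Add(Mul(2, Pow(47, Rational(1, 2))), Mul(2, Pow(5037, Rational(1, 2)))), -11731)) = Mul(-1, Add(-11731, Mul(2, Pow(47, Rational(1, 2))), Mul(2, Pow(5037, Rational(1, 2))))) = Add(11731, Mul(-2, Pow(47, Rational(1, 2))), Mul(-2, Pow(5037, Rational(1, 2))))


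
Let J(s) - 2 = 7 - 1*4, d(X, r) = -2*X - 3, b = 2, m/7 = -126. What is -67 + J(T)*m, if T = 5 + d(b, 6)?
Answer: -4477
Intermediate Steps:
m = -882 (m = 7*(-126) = -882)
d(X, r) = -3 - 2*X
T = -2 (T = 5 + (-3 - 2*2) = 5 + (-3 - 4) = 5 - 7 = -2)
J(s) = 5 (J(s) = 2 + (7 - 1*4) = 2 + (7 - 4) = 2 + 3 = 5)
-67 + J(T)*m = -67 + 5*(-882) = -67 - 4410 = -4477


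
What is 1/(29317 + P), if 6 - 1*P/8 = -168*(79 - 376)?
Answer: -1/369803 ≈ -2.7041e-6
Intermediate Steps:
P = -399120 (P = 48 - (-1344)*(79 - 376) = 48 - (-1344)*(-297) = 48 - 8*49896 = 48 - 399168 = -399120)
1/(29317 + P) = 1/(29317 - 399120) = 1/(-369803) = -1/369803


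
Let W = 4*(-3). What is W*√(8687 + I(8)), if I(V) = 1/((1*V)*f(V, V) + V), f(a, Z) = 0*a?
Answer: -3*√138994 ≈ -1118.5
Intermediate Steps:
W = -12
f(a, Z) = 0
I(V) = 1/V (I(V) = 1/((1*V)*0 + V) = 1/(V*0 + V) = 1/(0 + V) = 1/V)
W*√(8687 + I(8)) = -12*√(8687 + 1/8) = -12*√(8687 + ⅛) = -3*√138994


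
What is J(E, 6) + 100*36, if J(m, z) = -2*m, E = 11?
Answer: 3578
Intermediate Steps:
J(E, 6) + 100*36 = -2*11 + 100*36 = -22 + 3600 = 3578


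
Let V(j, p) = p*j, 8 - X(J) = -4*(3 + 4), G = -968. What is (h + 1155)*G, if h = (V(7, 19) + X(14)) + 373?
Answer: -1642696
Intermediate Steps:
X(J) = 36 (X(J) = 8 - (-4)*(3 + 4) = 8 - (-4)*7 = 8 - 1*(-28) = 8 + 28 = 36)
V(j, p) = j*p
h = 542 (h = (7*19 + 36) + 373 = (133 + 36) + 373 = 169 + 373 = 542)
(h + 1155)*G = (542 + 1155)*(-968) = 1697*(-968) = -1642696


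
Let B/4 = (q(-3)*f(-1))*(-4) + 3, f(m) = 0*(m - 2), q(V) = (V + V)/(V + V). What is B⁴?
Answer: 20736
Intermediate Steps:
q(V) = 1 (q(V) = (2*V)/((2*V)) = (2*V)*(1/(2*V)) = 1)
f(m) = 0 (f(m) = 0*(-2 + m) = 0)
B = 12 (B = 4*((1*0)*(-4) + 3) = 4*(0*(-4) + 3) = 4*(0 + 3) = 4*3 = 12)
B⁴ = 12⁴ = 20736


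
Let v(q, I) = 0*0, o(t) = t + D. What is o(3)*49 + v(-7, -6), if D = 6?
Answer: 441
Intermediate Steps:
o(t) = 6 + t (o(t) = t + 6 = 6 + t)
v(q, I) = 0
o(3)*49 + v(-7, -6) = (6 + 3)*49 + 0 = 9*49 + 0 = 441 + 0 = 441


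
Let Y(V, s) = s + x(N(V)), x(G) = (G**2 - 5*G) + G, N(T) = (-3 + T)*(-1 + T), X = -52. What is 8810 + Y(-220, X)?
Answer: 2428625715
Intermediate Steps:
N(T) = (-1 + T)*(-3 + T)
x(G) = G**2 - 4*G
Y(V, s) = s + (-1 + V**2 - 4*V)*(3 + V**2 - 4*V) (Y(V, s) = s + (3 + V**2 - 4*V)*(-4 + (3 + V**2 - 4*V)) = s + (3 + V**2 - 4*V)*(-1 + V**2 - 4*V) = s + (-1 + V**2 - 4*V)*(3 + V**2 - 4*V))
8810 + Y(-220, X) = 8810 + (-52 - (1 - 1*(-220)**2 + 4*(-220))*(3 + (-220)**2 - 4*(-220))) = 8810 + (-52 - (1 - 1*48400 - 880)*(3 + 48400 + 880)) = 8810 + (-52 - 1*(1 - 48400 - 880)*49283) = 8810 + (-52 - 1*(-49279)*49283) = 8810 + (-52 + 2428616957) = 8810 + 2428616905 = 2428625715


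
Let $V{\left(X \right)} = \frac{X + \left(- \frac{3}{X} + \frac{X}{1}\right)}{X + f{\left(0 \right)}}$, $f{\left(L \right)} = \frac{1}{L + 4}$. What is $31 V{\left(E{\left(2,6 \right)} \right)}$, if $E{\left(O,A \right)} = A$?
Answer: $\frac{1426}{25} \approx 57.04$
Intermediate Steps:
$f{\left(L \right)} = \frac{1}{4 + L}$
$V{\left(X \right)} = \frac{- \frac{3}{X} + 2 X}{\frac{1}{4} + X}$ ($V{\left(X \right)} = \frac{X + \left(- \frac{3}{X} + \frac{X}{1}\right)}{X + \frac{1}{4 + 0}} = \frac{X + \left(- \frac{3}{X} + X 1\right)}{X + \frac{1}{4}} = \frac{X + \left(- \frac{3}{X} + X\right)}{X + \frac{1}{4}} = \frac{X + \left(X - \frac{3}{X}\right)}{\frac{1}{4} + X} = \frac{- \frac{3}{X} + 2 X}{\frac{1}{4} + X}$)
$31 V{\left(E{\left(2,6 \right)} \right)} = 31 \frac{4 \left(-3 + 2 \cdot 6^{2}\right)}{6 \left(1 + 4 \cdot 6\right)} = 31 \cdot 4 \cdot \frac{1}{6} \frac{1}{1 + 24} \left(-3 + 2 \cdot 36\right) = 31 \cdot 4 \cdot \frac{1}{6} \cdot \frac{1}{25} \left(-3 + 72\right) = 31 \cdot 4 \cdot \frac{1}{6} \cdot \frac{1}{25} \cdot 69 = 31 \cdot \frac{46}{25} = \frac{1426}{25}$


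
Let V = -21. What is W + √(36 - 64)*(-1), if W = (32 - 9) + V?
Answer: 2 - 2*I*√7 ≈ 2.0 - 5.2915*I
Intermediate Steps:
W = 2 (W = (32 - 9) - 21 = 23 - 21 = 2)
W + √(36 - 64)*(-1) = 2 + √(36 - 64)*(-1) = 2 + √(-28)*(-1) = 2 + (2*I*√7)*(-1) = 2 - 2*I*√7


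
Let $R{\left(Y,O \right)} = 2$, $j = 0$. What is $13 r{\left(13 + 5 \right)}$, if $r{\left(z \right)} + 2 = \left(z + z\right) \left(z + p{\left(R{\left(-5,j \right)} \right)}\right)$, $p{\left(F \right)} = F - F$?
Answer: $8398$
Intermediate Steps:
$p{\left(F \right)} = 0$
$r{\left(z \right)} = -2 + 2 z^{2}$ ($r{\left(z \right)} = -2 + \left(z + z\right) \left(z + 0\right) = -2 + 2 z z = -2 + 2 z^{2}$)
$13 r{\left(13 + 5 \right)} = 13 \left(-2 + 2 \left(13 + 5\right)^{2}\right) = 13 \left(-2 + 2 \cdot 18^{2}\right) = 13 \left(-2 + 2 \cdot 324\right) = 13 \left(-2 + 648\right) = 13 \cdot 646 = 8398$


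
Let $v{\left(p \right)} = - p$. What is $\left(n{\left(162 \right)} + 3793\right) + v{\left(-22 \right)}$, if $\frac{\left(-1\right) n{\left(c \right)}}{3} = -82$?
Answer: $4061$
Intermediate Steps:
$n{\left(c \right)} = 246$ ($n{\left(c \right)} = \left(-3\right) \left(-82\right) = 246$)
$\left(n{\left(162 \right)} + 3793\right) + v{\left(-22 \right)} = \left(246 + 3793\right) - -22 = 4039 + 22 = 4061$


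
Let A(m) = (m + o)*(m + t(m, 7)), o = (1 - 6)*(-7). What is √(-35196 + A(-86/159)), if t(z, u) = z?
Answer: 4*I*√55670779/159 ≈ 187.71*I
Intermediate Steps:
o = 35 (o = -5*(-7) = 35)
A(m) = 2*m*(35 + m) (A(m) = (m + 35)*(m + m) = (35 + m)*(2*m) = 2*m*(35 + m))
√(-35196 + A(-86/159)) = √(-35196 + 2*(-86/159)*(35 - 86/159)) = √(-35196 + 2*(-86/159)*(5479/159)) = √(-35196 - 942388/25281) = √(-890732464/25281) = 4*I*√55670779/159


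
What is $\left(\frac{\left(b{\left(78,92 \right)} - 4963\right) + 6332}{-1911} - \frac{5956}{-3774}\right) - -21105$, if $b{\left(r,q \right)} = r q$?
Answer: $\frac{8455044392}{400673} \approx 21102.0$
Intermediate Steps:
$b{\left(r,q \right)} = q r$
$\left(\frac{\left(b{\left(78,92 \right)} - 4963\right) + 6332}{-1911} - \frac{5956}{-3774}\right) - -21105 = \left(\frac{\left(92 \cdot 78 - 4963\right) + 6332}{-1911} - \frac{5956}{-3774}\right) - -21105 = \left(\left(\left(7176 - 4963\right) + 6332\right) \left(- \frac{1}{1911}\right) - - \frac{2978}{1887}\right) + 21105 = \left(\left(2213 + 6332\right) \left(- \frac{1}{1911}\right) + \frac{2978}{1887}\right) + 21105 = \left(8545 \left(- \frac{1}{1911}\right) + \frac{2978}{1887}\right) + 21105 = \left(- \frac{8545}{1911} + \frac{2978}{1887}\right) + 21105 = - \frac{1159273}{400673} + 21105 = \frac{8455044392}{400673}$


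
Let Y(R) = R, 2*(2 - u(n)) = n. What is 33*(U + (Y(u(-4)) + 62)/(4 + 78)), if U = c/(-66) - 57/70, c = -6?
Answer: 7719/2870 ≈ 2.6895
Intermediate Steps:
u(n) = 2 - n/2
U = -557/770 (U = -6/(-66) - 57/70 = -6*(-1/66) - 57*1/70 = 1/11 - 57/70 = -557/770 ≈ -0.72338)
33*(U + (Y(u(-4)) + 62)/(4 + 78)) = 33*(-557/770 + ((2 - ½*(-4)) + 62)/(4 + 78)) = 33*(-557/770 + ((2 + 2) + 62)/82) = 33*(-557/770 + (4 + 62)*(1/82)) = 33*(-557/770 + 66*(1/82)) = 33*(-557/770 + 33/41) = 33*(2573/31570) = 7719/2870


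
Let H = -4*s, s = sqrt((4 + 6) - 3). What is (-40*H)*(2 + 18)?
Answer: 3200*sqrt(7) ≈ 8466.4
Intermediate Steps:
s = sqrt(7) (s = sqrt(10 - 3) = sqrt(7) ≈ 2.6458)
H = -4*sqrt(7) ≈ -10.583
(-40*H)*(2 + 18) = (-(-160)*sqrt(7))*(2 + 18) = (160*sqrt(7))*20 = 3200*sqrt(7)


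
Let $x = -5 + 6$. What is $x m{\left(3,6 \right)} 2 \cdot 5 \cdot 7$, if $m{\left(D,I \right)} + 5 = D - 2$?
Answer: $-280$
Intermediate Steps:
$x = 1$
$m{\left(D,I \right)} = -7 + D$ ($m{\left(D,I \right)} = -5 + \left(D - 2\right) = -5 + \left(-2 + D\right) = -7 + D$)
$x m{\left(3,6 \right)} 2 \cdot 5 \cdot 7 = 1 \left(-7 + 3\right) 2 \cdot 5 \cdot 7 = 1 \left(-4\right) 2 \cdot 5 \cdot 7 = \left(-4\right) 2 \cdot 5 \cdot 7 = \left(-8\right) 5 \cdot 7 = \left(-40\right) 7 = -280$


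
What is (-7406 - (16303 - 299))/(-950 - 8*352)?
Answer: 11705/1883 ≈ 6.2161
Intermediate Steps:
(-7406 - (16303 - 299))/(-950 - 8*352) = (-7406 - 1*16004)/(-950 - 1*2816) = (-7406 - 16004)/(-950 - 2816) = -23410/(-3766) = -23410*(-1/3766) = 11705/1883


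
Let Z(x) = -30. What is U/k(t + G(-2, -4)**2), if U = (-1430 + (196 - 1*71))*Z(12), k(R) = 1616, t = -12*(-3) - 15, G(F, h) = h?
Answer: 19575/808 ≈ 24.226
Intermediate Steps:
t = 21 (t = 36 - 15 = 21)
U = 39150 (U = (-1430 + (196 - 1*71))*(-30) = (-1430 + (196 - 71))*(-30) = (-1430 + 125)*(-30) = -1305*(-30) = 39150)
U/k(t + G(-2, -4)**2) = 39150/1616 = 39150*(1/1616) = 19575/808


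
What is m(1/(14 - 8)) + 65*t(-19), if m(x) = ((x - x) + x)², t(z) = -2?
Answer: -4679/36 ≈ -129.97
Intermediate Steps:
m(x) = x² (m(x) = (0 + x)² = x²)
m(1/(14 - 8)) + 65*t(-19) = (1/(14 - 8))² + 65*(-2) = (1/6)² - 130 = (⅙)² - 130 = 1/36 - 130 = -4679/36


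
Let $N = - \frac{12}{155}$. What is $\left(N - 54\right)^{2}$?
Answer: $\frac{70257924}{24025} \approx 2924.4$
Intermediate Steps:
$N = - \frac{12}{155}$ ($N = \left(-12\right) \frac{1}{155} = - \frac{12}{155} \approx -0.077419$)
$\left(N - 54\right)^{2} = \left(- \frac{12}{155} - 54\right)^{2} = \left(- \frac{8382}{155}\right)^{2} = \frac{70257924}{24025}$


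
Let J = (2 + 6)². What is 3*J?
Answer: 192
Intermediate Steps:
J = 64 (J = 8² = 64)
3*J = 3*64 = 192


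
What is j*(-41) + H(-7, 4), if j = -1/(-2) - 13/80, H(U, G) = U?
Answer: -1667/80 ≈ -20.837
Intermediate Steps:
j = 27/80 (j = -1*(-1/2) - 13*1/80 = 1/2 - 13/80 = 27/80 ≈ 0.33750)
j*(-41) + H(-7, 4) = (27/80)*(-41) - 7 = -1107/80 - 7 = -1667/80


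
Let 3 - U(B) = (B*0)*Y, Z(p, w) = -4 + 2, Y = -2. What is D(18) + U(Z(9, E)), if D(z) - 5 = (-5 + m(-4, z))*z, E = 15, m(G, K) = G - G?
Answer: -82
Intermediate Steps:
m(G, K) = 0
Z(p, w) = -2
D(z) = 5 - 5*z (D(z) = 5 + (-5 + 0)*z = 5 - 5*z)
U(B) = 3 (U(B) = 3 - B*0*(-2) = 3 - 0*(-2) = 3 - 1*0 = 3 + 0 = 3)
D(18) + U(Z(9, E)) = (5 - 5*18) + 3 = (5 - 90) + 3 = -85 + 3 = -82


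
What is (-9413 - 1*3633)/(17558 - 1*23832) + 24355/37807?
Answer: 323016696/118600559 ≈ 2.7236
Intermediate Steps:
(-9413 - 1*3633)/(17558 - 1*23832) + 24355/37807 = (-9413 - 3633)/(17558 - 23832) + 24355*(1/37807) = -13046/(-6274) + 24355/37807 = -13046*(-1/6274) + 24355/37807 = 6523/3137 + 24355/37807 = 323016696/118600559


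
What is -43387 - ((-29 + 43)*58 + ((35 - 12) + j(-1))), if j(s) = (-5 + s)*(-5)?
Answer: -44252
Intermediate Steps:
j(s) = 25 - 5*s
-43387 - ((-29 + 43)*58 + ((35 - 12) + j(-1))) = -43387 - ((-29 + 43)*58 + ((35 - 12) + (25 - 5*(-1)))) = -43387 - (14*58 + (23 + (25 + 5))) = -43387 - (812 + (23 + 30)) = -43387 - (812 + 53) = -43387 - 1*865 = -43387 - 865 = -44252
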